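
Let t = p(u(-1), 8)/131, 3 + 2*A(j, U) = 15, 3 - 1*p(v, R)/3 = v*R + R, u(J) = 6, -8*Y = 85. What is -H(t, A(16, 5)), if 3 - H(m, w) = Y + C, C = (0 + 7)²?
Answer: 283/8 ≈ 35.375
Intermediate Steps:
Y = -85/8 (Y = -⅛*85 = -85/8 ≈ -10.625)
C = 49 (C = 7² = 49)
p(v, R) = 9 - 3*R - 3*R*v (p(v, R) = 9 - 3*(v*R + R) = 9 - 3*(R*v + R) = 9 - 3*(R + R*v) = 9 + (-3*R - 3*R*v) = 9 - 3*R - 3*R*v)
A(j, U) = 6 (A(j, U) = -3/2 + (½)*15 = -3/2 + 15/2 = 6)
t = -159/131 (t = (9 - 3*8 - 3*8*6)/131 = (9 - 24 - 144)*(1/131) = -159*1/131 = -159/131 ≈ -1.2137)
H(m, w) = -283/8 (H(m, w) = 3 - (-85/8 + 49) = 3 - 1*307/8 = 3 - 307/8 = -283/8)
-H(t, A(16, 5)) = -1*(-283/8) = 283/8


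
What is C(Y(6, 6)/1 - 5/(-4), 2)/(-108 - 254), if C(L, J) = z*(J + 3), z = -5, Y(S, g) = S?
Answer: 25/362 ≈ 0.069061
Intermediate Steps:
C(L, J) = -15 - 5*J (C(L, J) = -5*(J + 3) = -5*(3 + J) = -15 - 5*J)
C(Y(6, 6)/1 - 5/(-4), 2)/(-108 - 254) = (-15 - 5*2)/(-108 - 254) = (-15 - 10)/(-362) = -25*(-1/362) = 25/362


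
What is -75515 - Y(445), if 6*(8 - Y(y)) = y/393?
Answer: -178082789/2358 ≈ -75523.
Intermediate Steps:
Y(y) = 8 - y/2358 (Y(y) = 8 - y/(6*393) = 8 - y/2358)
-75515 - Y(445) = -75515 - (8 - 1/2358*445) = -75515 - (8 - 445/2358) = -75515 - 1*18419/2358 = -75515 - 18419/2358 = -178082789/2358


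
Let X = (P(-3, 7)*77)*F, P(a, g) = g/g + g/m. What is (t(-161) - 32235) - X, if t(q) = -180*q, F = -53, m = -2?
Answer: -26915/2 ≈ -13458.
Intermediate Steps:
P(a, g) = 1 - g/2 (P(a, g) = g/g + g/(-2) = 1 + g*(-1/2) = 1 - g/2)
X = 20405/2 (X = ((1 - 1/2*7)*77)*(-53) = ((1 - 7/2)*77)*(-53) = -5/2*77*(-53) = -385/2*(-53) = 20405/2 ≈ 10203.)
(t(-161) - 32235) - X = (-180*(-161) - 32235) - 1*20405/2 = (28980 - 32235) - 20405/2 = -3255 - 20405/2 = -26915/2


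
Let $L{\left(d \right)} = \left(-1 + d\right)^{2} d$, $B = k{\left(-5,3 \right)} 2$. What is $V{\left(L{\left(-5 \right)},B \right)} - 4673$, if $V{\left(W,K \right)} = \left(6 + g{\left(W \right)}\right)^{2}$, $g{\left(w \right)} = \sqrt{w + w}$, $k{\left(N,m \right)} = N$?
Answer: $-4997 + 72 i \sqrt{10} \approx -4997.0 + 227.68 i$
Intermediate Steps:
$B = -10$ ($B = \left(-5\right) 2 = -10$)
$L{\left(d \right)} = d \left(-1 + d\right)^{2}$
$g{\left(w \right)} = \sqrt{2} \sqrt{w}$ ($g{\left(w \right)} = \sqrt{2 w} = \sqrt{2} \sqrt{w}$)
$V{\left(W,K \right)} = \left(6 + \sqrt{2} \sqrt{W}\right)^{2}$
$V{\left(L{\left(-5 \right)},B \right)} - 4673 = \left(6 + \sqrt{2} \sqrt{- 5 \left(-1 - 5\right)^{2}}\right)^{2} - 4673 = \left(6 + \sqrt{2} \sqrt{- 5 \left(-6\right)^{2}}\right)^{2} - 4673 = \left(6 + \sqrt{2} \sqrt{\left(-5\right) 36}\right)^{2} - 4673 = \left(6 + \sqrt{2} \sqrt{-180}\right)^{2} - 4673 = \left(6 + \sqrt{2} \cdot 6 i \sqrt{5}\right)^{2} - 4673 = \left(6 + 6 i \sqrt{10}\right)^{2} - 4673 = -4673 + \left(6 + 6 i \sqrt{10}\right)^{2}$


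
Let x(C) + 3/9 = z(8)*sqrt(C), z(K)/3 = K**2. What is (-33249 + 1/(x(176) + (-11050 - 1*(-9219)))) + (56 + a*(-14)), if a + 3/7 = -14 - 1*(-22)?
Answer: -469658078489/14104270 + 1728*sqrt(11)/7052135 ≈ -33299.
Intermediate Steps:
z(K) = 3*K**2
a = 53/7 (a = -3/7 + (-14 - 1*(-22)) = -3/7 + (-14 + 22) = -3/7 + 8 = 53/7 ≈ 7.5714)
x(C) = -1/3 + 192*sqrt(C) (x(C) = -1/3 + (3*8**2)*sqrt(C) = -1/3 + (3*64)*sqrt(C) = -1/3 + 192*sqrt(C))
(-33249 + 1/(x(176) + (-11050 - 1*(-9219)))) + (56 + a*(-14)) = (-33249 + 1/((-1/3 + 192*sqrt(176)) + (-11050 - 1*(-9219)))) + (56 + (53/7)*(-14)) = (-33249 + 1/((-1/3 + 192*(4*sqrt(11))) + (-11050 + 9219))) + (56 - 106) = (-33249 + 1/((-1/3 + 768*sqrt(11)) - 1831)) - 50 = (-33249 + 1/(-5494/3 + 768*sqrt(11))) - 50 = -33299 + 1/(-5494/3 + 768*sqrt(11))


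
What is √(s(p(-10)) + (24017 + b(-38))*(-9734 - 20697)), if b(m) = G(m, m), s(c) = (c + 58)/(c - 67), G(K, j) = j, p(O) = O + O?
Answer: I*√5523136762287/87 ≈ 27013.0*I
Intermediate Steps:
p(O) = 2*O
s(c) = (58 + c)/(-67 + c)
b(m) = m
√(s(p(-10)) + (24017 + b(-38))*(-9734 - 20697)) = √((58 + 2*(-10))/(-67 + 2*(-10)) + (24017 - 38)*(-9734 - 20697)) = √((58 - 20)/(-67 - 20) + 23979*(-30431)) = √(38/(-87) - 729704949) = √(-1/87*38 - 729704949) = √(-38/87 - 729704949) = √(-63484330601/87) = I*√5523136762287/87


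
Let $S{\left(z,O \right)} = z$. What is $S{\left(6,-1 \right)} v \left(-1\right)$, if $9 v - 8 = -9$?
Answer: $\frac{2}{3} \approx 0.66667$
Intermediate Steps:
$v = - \frac{1}{9}$ ($v = \frac{8}{9} + \frac{1}{9} \left(-9\right) = \frac{8}{9} - 1 = - \frac{1}{9} \approx -0.11111$)
$S{\left(6,-1 \right)} v \left(-1\right) = 6 \left(- \frac{1}{9}\right) \left(-1\right) = \left(- \frac{2}{3}\right) \left(-1\right) = \frac{2}{3}$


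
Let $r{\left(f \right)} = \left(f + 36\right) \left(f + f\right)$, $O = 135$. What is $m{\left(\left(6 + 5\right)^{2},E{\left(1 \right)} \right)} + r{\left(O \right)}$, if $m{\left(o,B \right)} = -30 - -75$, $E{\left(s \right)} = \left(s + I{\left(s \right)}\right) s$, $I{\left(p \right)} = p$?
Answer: $46215$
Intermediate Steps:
$r{\left(f \right)} = 2 f \left(36 + f\right)$ ($r{\left(f \right)} = \left(36 + f\right) 2 f = 2 f \left(36 + f\right)$)
$E{\left(s \right)} = 2 s^{2}$ ($E{\left(s \right)} = \left(s + s\right) s = 2 s s = 2 s^{2}$)
$m{\left(o,B \right)} = 45$ ($m{\left(o,B \right)} = -30 + 75 = 45$)
$m{\left(\left(6 + 5\right)^{2},E{\left(1 \right)} \right)} + r{\left(O \right)} = 45 + 2 \cdot 135 \left(36 + 135\right) = 45 + 2 \cdot 135 \cdot 171 = 45 + 46170 = 46215$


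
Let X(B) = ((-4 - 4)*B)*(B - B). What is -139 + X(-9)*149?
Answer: -139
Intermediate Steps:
X(B) = 0 (X(B) = -8*B*0 = 0)
-139 + X(-9)*149 = -139 + 0*149 = -139 + 0 = -139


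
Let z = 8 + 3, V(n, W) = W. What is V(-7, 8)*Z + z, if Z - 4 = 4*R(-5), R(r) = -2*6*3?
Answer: -1109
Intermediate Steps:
R(r) = -36 (R(r) = -12*3 = -36)
z = 11
Z = -140 (Z = 4 + 4*(-36) = 4 - 144 = -140)
V(-7, 8)*Z + z = 8*(-140) + 11 = -1120 + 11 = -1109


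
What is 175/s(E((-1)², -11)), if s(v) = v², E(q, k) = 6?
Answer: 175/36 ≈ 4.8611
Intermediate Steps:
175/s(E((-1)², -11)) = 175/(6²) = 175/36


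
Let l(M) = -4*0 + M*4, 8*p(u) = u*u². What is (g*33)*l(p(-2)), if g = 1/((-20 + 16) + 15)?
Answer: -12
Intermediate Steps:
p(u) = u³/8 (p(u) = (u*u²)/8 = u³/8)
g = 1/11 (g = 1/(-4 + 15) = 1/11 ≈ 0.090909)
l(M) = 4*M (l(M) = 0 + 4*M = 4*M)
(g*33)*l(p(-2)) = ((1/11)*33)*(4*((⅛)*(-2)³)) = 3*(4*((⅛)*(-8))) = 3*(4*(-1)) = 3*(-4) = -12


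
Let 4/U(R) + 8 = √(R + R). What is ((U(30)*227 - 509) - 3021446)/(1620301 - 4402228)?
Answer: 29357/27009 + 454*√15/2781927 ≈ 1.0876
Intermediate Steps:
U(R) = 4/(-8 + √2*√R) (U(R) = 4/(-8 + √(R + R)) = 4/(-8 + √(2*R)) = 4/(-8 + √2*√R))
((U(30)*227 - 509) - 3021446)/(1620301 - 4402228) = (((4/(-8 + √2*√30))*227 - 509) - 3021446)/(1620301 - 4402228) = (((4/(-8 + 2*√15))*227 - 509) - 3021446)/(-2781927) = ((908/(-8 + 2*√15) - 509) - 3021446)*(-1/2781927) = ((-509 + 908/(-8 + 2*√15)) - 3021446)*(-1/2781927) = (-3021955 + 908/(-8 + 2*√15))*(-1/2781927) = 3021955/2781927 - 908/(2781927*(-8 + 2*√15))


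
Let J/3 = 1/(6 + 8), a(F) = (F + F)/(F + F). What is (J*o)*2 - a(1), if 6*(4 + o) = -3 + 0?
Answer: -41/14 ≈ -2.9286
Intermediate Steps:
a(F) = 1 (a(F) = (2*F)/((2*F)) = (2*F)*(1/(2*F)) = 1)
o = -9/2 (o = -4 + (-3 + 0)/6 = -4 + (⅙)*(-3) = -4 - ½ = -9/2 ≈ -4.5000)
J = 3/14 (J = 3/(6 + 8) = 3/14 ≈ 0.21429)
(J*o)*2 - a(1) = ((3/14)*(-9/2))*2 - 1*1 = -27/28*2 - 1 = -27/14 - 1 = -41/14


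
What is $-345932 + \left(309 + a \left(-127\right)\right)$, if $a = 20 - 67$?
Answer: $-339654$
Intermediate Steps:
$a = -47$
$-345932 + \left(309 + a \left(-127\right)\right) = -345932 + \left(309 - -5969\right) = -345932 + \left(309 + 5969\right) = -345932 + 6278 = -339654$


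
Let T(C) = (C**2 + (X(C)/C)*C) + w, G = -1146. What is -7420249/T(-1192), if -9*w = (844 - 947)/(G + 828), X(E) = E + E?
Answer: -21236752638/4059689657 ≈ -5.2311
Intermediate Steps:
X(E) = 2*E
w = -103/2862 (w = -(844 - 947)/(9*(-1146 + 828)) = -(-103)/(9*(-318)) = -(-103)*(-1)/(9*318) = -1/9*103/318 = -103/2862 ≈ -0.035989)
T(C) = -103/2862 + C**2 + 2*C (T(C) = (C**2 + ((2*C)/C)*C) - 103/2862 = (C**2 + 2*C) - 103/2862 = -103/2862 + C**2 + 2*C)
-7420249/T(-1192) = -7420249/(-103/2862 + (-1192)**2 + 2*(-1192)) = -7420249/(-103/2862 + 1420864 - 2384) = -7420249/4059689657/2862 = -7420249*2862/4059689657 = -21236752638/4059689657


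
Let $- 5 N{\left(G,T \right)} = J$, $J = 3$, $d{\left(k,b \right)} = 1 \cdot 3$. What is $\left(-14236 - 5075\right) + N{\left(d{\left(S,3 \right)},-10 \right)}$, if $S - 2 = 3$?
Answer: $- \frac{96558}{5} \approx -19312.0$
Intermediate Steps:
$S = 5$ ($S = 2 + 3 = 5$)
$d{\left(k,b \right)} = 3$
$N{\left(G,T \right)} = - \frac{3}{5}$ ($N{\left(G,T \right)} = \left(- \frac{1}{5}\right) 3 = - \frac{3}{5}$)
$\left(-14236 - 5075\right) + N{\left(d{\left(S,3 \right)},-10 \right)} = \left(-14236 - 5075\right) - \frac{3}{5} = -19311 - \frac{3}{5} = - \frac{96558}{5}$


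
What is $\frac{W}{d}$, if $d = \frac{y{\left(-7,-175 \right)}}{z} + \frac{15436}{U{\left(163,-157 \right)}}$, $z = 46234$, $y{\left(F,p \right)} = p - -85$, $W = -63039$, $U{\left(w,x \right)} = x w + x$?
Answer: $\frac{9380463488031}{89498168} \approx 1.0481 \cdot 10^{5}$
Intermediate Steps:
$U{\left(w,x \right)} = x + w x$ ($U{\left(w,x \right)} = w x + x = x + w x$)
$y{\left(F,p \right)} = 85 + p$ ($y{\left(F,p \right)} = p + 85 = 85 + p$)
$d = - \frac{89498168}{148804129}$ ($d = \frac{85 - 175}{46234} + \frac{15436}{\left(-157\right) \left(1 + 163\right)} = \left(-90\right) \frac{1}{46234} + \frac{15436}{\left(-157\right) 164} = - \frac{45}{23117} + \frac{15436}{-25748} = - \frac{45}{23117} + 15436 \left(- \frac{1}{25748}\right) = - \frac{45}{23117} - \frac{3859}{6437} = - \frac{89498168}{148804129} \approx -0.60145$)
$\frac{W}{d} = - \frac{63039}{- \frac{89498168}{148804129}} = \left(-63039\right) \left(- \frac{148804129}{89498168}\right) = \frac{9380463488031}{89498168}$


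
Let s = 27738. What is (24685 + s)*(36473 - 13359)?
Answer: 1211705222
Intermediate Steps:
(24685 + s)*(36473 - 13359) = (24685 + 27738)*(36473 - 13359) = 52423*23114 = 1211705222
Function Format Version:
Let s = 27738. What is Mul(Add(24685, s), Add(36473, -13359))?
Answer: 1211705222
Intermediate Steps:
Mul(Add(24685, s), Add(36473, -13359)) = Mul(Add(24685, 27738), Add(36473, -13359)) = Mul(52423, 23114) = 1211705222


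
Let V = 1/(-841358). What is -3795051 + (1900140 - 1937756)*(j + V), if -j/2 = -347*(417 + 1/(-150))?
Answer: -343577463445333367/31550925 ≈ -1.0890e+10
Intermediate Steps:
V = -1/841358 ≈ -1.1886e-6
j = 21704503/75 (j = -(-694)*(417 + 1/(-150)) = -(-694)*(417 - 1/150) = -(-694)*62549/150 = -2*(-21704503/150) = 21704503/75 ≈ 2.8939e+5)
-3795051 + (1900140 - 1937756)*(j + V) = -3795051 + (1900140 - 1937756)*(21704503/75 - 1/841358) = -3795051 - 37616*18261257234999/63101850 = -3795051 - 343457726075861192/31550925 = -343577463445333367/31550925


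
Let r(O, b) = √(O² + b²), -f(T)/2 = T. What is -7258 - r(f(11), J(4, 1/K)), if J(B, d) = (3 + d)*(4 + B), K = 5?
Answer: -7258 - 2*√7121/5 ≈ -7291.8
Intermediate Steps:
f(T) = -2*T
-7258 - r(f(11), J(4, 1/K)) = -7258 - √((-2*11)² + (12 + 3*4 + 4/5 + 4/5)²) = -7258 - √((-22)² + (12 + 12 + 4*(⅕) + 4*(⅕))²) = -7258 - √(484 + (12 + 12 + ⅘ + ⅘)²) = -7258 - √(484 + (128/5)²) = -7258 - √(484 + 16384/25) = -7258 - √(28484/25) = -7258 - 2*√7121/5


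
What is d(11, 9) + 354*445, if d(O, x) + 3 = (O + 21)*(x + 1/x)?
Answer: 1420367/9 ≈ 1.5782e+5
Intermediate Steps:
d(O, x) = -3 + (21 + O)*(x + 1/x) (d(O, x) = -3 + (O + 21)*(x + 1/x) = -3 + (21 + O)*(x + 1/x))
d(11, 9) + 354*445 = (21 + 11 + 9*(-3 + 21*9 + 11*9))/9 + 354*445 = (21 + 11 + 9*(-3 + 189 + 99))/9 + 157530 = (21 + 11 + 9*285)/9 + 157530 = (21 + 11 + 2565)/9 + 157530 = (1/9)*2597 + 157530 = 2597/9 + 157530 = 1420367/9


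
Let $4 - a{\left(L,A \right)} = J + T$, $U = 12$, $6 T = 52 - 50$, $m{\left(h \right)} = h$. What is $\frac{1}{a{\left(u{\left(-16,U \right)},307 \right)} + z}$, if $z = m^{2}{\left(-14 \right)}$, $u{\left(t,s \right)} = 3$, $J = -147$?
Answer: $\frac{3}{1040} \approx 0.0028846$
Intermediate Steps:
$T = \frac{1}{3}$ ($T = \frac{52 - 50}{6} = \frac{1}{6} \cdot 2 = \frac{1}{3} \approx 0.33333$)
$z = 196$ ($z = \left(-14\right)^{2} = 196$)
$a{\left(L,A \right)} = \frac{452}{3}$ ($a{\left(L,A \right)} = 4 - \left(-147 + \frac{1}{3}\right) = 4 - - \frac{440}{3} = 4 + \frac{440}{3} = \frac{452}{3}$)
$\frac{1}{a{\left(u{\left(-16,U \right)},307 \right)} + z} = \frac{1}{\frac{452}{3} + 196} = \frac{1}{\frac{1040}{3}} = \frac{3}{1040}$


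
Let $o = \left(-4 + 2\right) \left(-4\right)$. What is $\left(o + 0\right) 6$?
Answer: $48$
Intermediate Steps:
$o = 8$ ($o = \left(-2\right) \left(-4\right) = 8$)
$\left(o + 0\right) 6 = \left(8 + 0\right) 6 = 8 \cdot 6 = 48$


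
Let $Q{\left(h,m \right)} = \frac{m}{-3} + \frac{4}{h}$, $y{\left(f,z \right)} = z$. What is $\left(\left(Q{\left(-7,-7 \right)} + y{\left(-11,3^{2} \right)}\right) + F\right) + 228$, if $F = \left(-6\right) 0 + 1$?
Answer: $\frac{5035}{21} \approx 239.76$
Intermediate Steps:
$Q{\left(h,m \right)} = \frac{4}{h} - \frac{m}{3}$ ($Q{\left(h,m \right)} = m \left(- \frac{1}{3}\right) + \frac{4}{h} = - \frac{m}{3} + \frac{4}{h} = \frac{4}{h} - \frac{m}{3}$)
$F = 1$ ($F = 0 + 1 = 1$)
$\left(\left(Q{\left(-7,-7 \right)} + y{\left(-11,3^{2} \right)}\right) + F\right) + 228 = \left(\left(\left(\frac{4}{-7} - - \frac{7}{3}\right) + 3^{2}\right) + 1\right) + 228 = \left(\left(\left(4 \left(- \frac{1}{7}\right) + \frac{7}{3}\right) + 9\right) + 1\right) + 228 = \left(\left(\left(- \frac{4}{7} + \frac{7}{3}\right) + 9\right) + 1\right) + 228 = \left(\left(\frac{37}{21} + 9\right) + 1\right) + 228 = \left(\frac{226}{21} + 1\right) + 228 = \frac{247}{21} + 228 = \frac{5035}{21}$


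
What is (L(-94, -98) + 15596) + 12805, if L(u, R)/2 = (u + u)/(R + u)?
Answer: 681671/24 ≈ 28403.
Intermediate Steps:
L(u, R) = 4*u/(R + u) (L(u, R) = 2*((u + u)/(R + u)) = 2*((2*u)/(R + u)) = 2*(2*u/(R + u)) = 4*u/(R + u))
(L(-94, -98) + 15596) + 12805 = (4*(-94)/(-98 - 94) + 15596) + 12805 = (4*(-94)/(-192) + 15596) + 12805 = (4*(-94)*(-1/192) + 15596) + 12805 = (47/24 + 15596) + 12805 = 374351/24 + 12805 = 681671/24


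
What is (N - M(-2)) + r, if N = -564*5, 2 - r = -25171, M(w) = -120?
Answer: 22473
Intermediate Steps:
r = 25173 (r = 2 - 1*(-25171) = 2 + 25171 = 25173)
N = -2820
(N - M(-2)) + r = (-2820 - 1*(-120)) + 25173 = (-2820 + 120) + 25173 = -2700 + 25173 = 22473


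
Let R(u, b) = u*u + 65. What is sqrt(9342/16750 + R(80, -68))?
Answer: sqrt(18139930410)/1675 ≈ 80.409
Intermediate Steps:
R(u, b) = 65 + u**2 (R(u, b) = u**2 + 65 = 65 + u**2)
sqrt(9342/16750 + R(80, -68)) = sqrt(9342/16750 + (65 + 80**2)) = sqrt(9342*(1/16750) + (65 + 6400)) = sqrt(4671/8375 + 6465) = sqrt(54149046/8375) = sqrt(18139930410)/1675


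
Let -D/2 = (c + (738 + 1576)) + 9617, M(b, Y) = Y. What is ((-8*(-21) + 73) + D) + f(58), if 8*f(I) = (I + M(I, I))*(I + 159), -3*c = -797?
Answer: -126035/6 ≈ -21006.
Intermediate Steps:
c = 797/3 (c = -⅓*(-797) = 797/3 ≈ 265.67)
f(I) = I*(159 + I)/4 (f(I) = ((I + I)*(I + 159))/8 = ((2*I)*(159 + I))/8 = (2*I*(159 + I))/8 = I*(159 + I)/4)
D = -73180/3 (D = -2*((797/3 + (738 + 1576)) + 9617) = -2*((797/3 + 2314) + 9617) = -2*(7739/3 + 9617) = -2*36590/3 = -73180/3 ≈ -24393.)
((-8*(-21) + 73) + D) + f(58) = ((-8*(-21) + 73) - 73180/3) + (¼)*58*(159 + 58) = ((168 + 73) - 73180/3) + (¼)*58*217 = (241 - 73180/3) + 6293/2 = -72457/3 + 6293/2 = -126035/6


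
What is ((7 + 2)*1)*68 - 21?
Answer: 591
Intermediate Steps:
((7 + 2)*1)*68 - 21 = (9*1)*68 - 21 = 9*68 - 21 = 612 - 21 = 591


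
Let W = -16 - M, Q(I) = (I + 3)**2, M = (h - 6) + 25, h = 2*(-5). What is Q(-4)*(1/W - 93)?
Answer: -2326/25 ≈ -93.040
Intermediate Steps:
h = -10
M = 9 (M = (-10 - 6) + 25 = -16 + 25 = 9)
Q(I) = (3 + I)**2
W = -25 (W = -16 - 1*9 = -16 - 9 = -25)
Q(-4)*(1/W - 93) = (3 - 4)**2*(1/(-25) - 93) = (-1)**2*(-1/25 - 93) = 1*(-2326/25) = -2326/25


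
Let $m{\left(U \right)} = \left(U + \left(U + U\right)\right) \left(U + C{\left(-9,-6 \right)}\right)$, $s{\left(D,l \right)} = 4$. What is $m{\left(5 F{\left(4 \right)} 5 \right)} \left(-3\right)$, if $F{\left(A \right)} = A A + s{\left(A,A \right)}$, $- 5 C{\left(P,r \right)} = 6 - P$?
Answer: $-2236500$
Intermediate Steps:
$C{\left(P,r \right)} = - \frac{6}{5} + \frac{P}{5}$ ($C{\left(P,r \right)} = - \frac{6 - P}{5} = - \frac{6}{5} + \frac{P}{5}$)
$F{\left(A \right)} = 4 + A^{2}$ ($F{\left(A \right)} = A A + 4 = A^{2} + 4 = 4 + A^{2}$)
$m{\left(U \right)} = 3 U \left(-3 + U\right)$ ($m{\left(U \right)} = \left(U + \left(U + U\right)\right) \left(U + \left(- \frac{6}{5} + \frac{1}{5} \left(-9\right)\right)\right) = \left(U + 2 U\right) \left(U - 3\right) = 3 U \left(U - 3\right) = 3 U \left(-3 + U\right)$)
$m{\left(5 F{\left(4 \right)} 5 \right)} \left(-3\right) = 3 \cdot 5 \left(4 + 4^{2}\right) 5 \left(-3 + 5 \left(4 + 4^{2}\right) 5\right) \left(-3\right) = 3 \cdot 5 \left(4 + 16\right) 5 \left(-3 + 5 \left(4 + 16\right) 5\right) \left(-3\right) = 3 \cdot 5 \cdot 20 \cdot 5 \left(-3 + 5 \cdot 20 \cdot 5\right) \left(-3\right) = 3 \cdot 100 \cdot 5 \left(-3 + 100 \cdot 5\right) \left(-3\right) = 3 \cdot 500 \left(-3 + 500\right) \left(-3\right) = 3 \cdot 500 \cdot 497 \left(-3\right) = 745500 \left(-3\right) = -2236500$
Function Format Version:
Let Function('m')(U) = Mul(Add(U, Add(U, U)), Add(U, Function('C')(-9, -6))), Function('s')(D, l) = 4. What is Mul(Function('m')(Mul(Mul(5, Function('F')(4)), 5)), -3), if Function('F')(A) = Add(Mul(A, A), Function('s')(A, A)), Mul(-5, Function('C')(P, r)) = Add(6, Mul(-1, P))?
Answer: -2236500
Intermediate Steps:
Function('C')(P, r) = Add(Rational(-6, 5), Mul(Rational(1, 5), P)) (Function('C')(P, r) = Mul(Rational(-1, 5), Add(6, Mul(-1, P))) = Add(Rational(-6, 5), Mul(Rational(1, 5), P)))
Function('F')(A) = Add(4, Pow(A, 2)) (Function('F')(A) = Add(Mul(A, A), 4) = Add(Pow(A, 2), 4) = Add(4, Pow(A, 2)))
Function('m')(U) = Mul(3, U, Add(-3, U)) (Function('m')(U) = Mul(Add(U, Add(U, U)), Add(U, Add(Rational(-6, 5), Mul(Rational(1, 5), -9)))) = Mul(Add(U, Mul(2, U)), Add(U, Add(Rational(-6, 5), Rational(-9, 5)))) = Mul(Mul(3, U), Add(U, -3)) = Mul(Mul(3, U), Add(-3, U)) = Mul(3, U, Add(-3, U)))
Mul(Function('m')(Mul(Mul(5, Function('F')(4)), 5)), -3) = Mul(Mul(3, Mul(Mul(5, Add(4, Pow(4, 2))), 5), Add(-3, Mul(Mul(5, Add(4, Pow(4, 2))), 5))), -3) = Mul(Mul(3, Mul(Mul(5, Add(4, 16)), 5), Add(-3, Mul(Mul(5, Add(4, 16)), 5))), -3) = Mul(Mul(3, Mul(Mul(5, 20), 5), Add(-3, Mul(Mul(5, 20), 5))), -3) = Mul(Mul(3, Mul(100, 5), Add(-3, Mul(100, 5))), -3) = Mul(Mul(3, 500, Add(-3, 500)), -3) = Mul(Mul(3, 500, 497), -3) = Mul(745500, -3) = -2236500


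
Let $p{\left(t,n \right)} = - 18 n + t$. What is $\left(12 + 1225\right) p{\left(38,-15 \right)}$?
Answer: $380996$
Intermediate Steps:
$p{\left(t,n \right)} = t - 18 n$
$\left(12 + 1225\right) p{\left(38,-15 \right)} = \left(12 + 1225\right) \left(38 - -270\right) = 1237 \left(38 + 270\right) = 1237 \cdot 308 = 380996$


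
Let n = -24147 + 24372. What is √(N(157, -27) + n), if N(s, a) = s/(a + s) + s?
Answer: √6476210/130 ≈ 19.576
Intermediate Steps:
n = 225
N(s, a) = s + s/(a + s) (N(s, a) = s/(a + s) + s = s + s/(a + s))
√(N(157, -27) + n) = √(157*(1 - 27 + 157)/(-27 + 157) + 225) = √(157*131/130 + 225) = √(157*(1/130)*131 + 225) = √(20567/130 + 225) = √(49817/130) = √6476210/130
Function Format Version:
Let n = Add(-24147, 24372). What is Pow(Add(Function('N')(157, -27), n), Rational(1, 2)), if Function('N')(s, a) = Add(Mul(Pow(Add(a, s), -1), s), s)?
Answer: Mul(Rational(1, 130), Pow(6476210, Rational(1, 2))) ≈ 19.576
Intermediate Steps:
n = 225
Function('N')(s, a) = Add(s, Mul(s, Pow(Add(a, s), -1))) (Function('N')(s, a) = Add(Mul(s, Pow(Add(a, s), -1)), s) = Add(s, Mul(s, Pow(Add(a, s), -1))))
Pow(Add(Function('N')(157, -27), n), Rational(1, 2)) = Pow(Add(Mul(157, Pow(Add(-27, 157), -1), Add(1, -27, 157)), 225), Rational(1, 2)) = Pow(Add(Mul(157, Pow(130, -1), 131), 225), Rational(1, 2)) = Pow(Add(Mul(157, Rational(1, 130), 131), 225), Rational(1, 2)) = Pow(Add(Rational(20567, 130), 225), Rational(1, 2)) = Pow(Rational(49817, 130), Rational(1, 2)) = Mul(Rational(1, 130), Pow(6476210, Rational(1, 2)))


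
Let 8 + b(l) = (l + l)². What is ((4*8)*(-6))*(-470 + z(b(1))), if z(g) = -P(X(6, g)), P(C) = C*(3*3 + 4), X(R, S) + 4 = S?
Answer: 70272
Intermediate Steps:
X(R, S) = -4 + S
P(C) = 13*C (P(C) = C*(9 + 4) = C*13 = 13*C)
b(l) = -8 + 4*l² (b(l) = -8 + (l + l)² = -8 + (2*l)² = -8 + 4*l²)
z(g) = 52 - 13*g (z(g) = -13*(-4 + g) = -(-52 + 13*g) = 52 - 13*g)
((4*8)*(-6))*(-470 + z(b(1))) = ((4*8)*(-6))*(-470 + (52 - 13*(-8 + 4*1²))) = (32*(-6))*(-470 + (52 - 13*(-8 + 4*1))) = -192*(-470 + (52 - 13*(-8 + 4))) = -192*(-470 + (52 - 13*(-4))) = -192*(-470 + (52 + 52)) = -192*(-470 + 104) = -192*(-366) = 70272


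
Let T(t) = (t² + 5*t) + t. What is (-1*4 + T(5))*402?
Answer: 20502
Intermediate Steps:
T(t) = t² + 6*t
(-1*4 + T(5))*402 = (-1*4 + 5*(6 + 5))*402 = (-4 + 5*11)*402 = (-4 + 55)*402 = 51*402 = 20502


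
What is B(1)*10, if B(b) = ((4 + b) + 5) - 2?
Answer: 80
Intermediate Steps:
B(b) = 7 + b (B(b) = (9 + b) - 2 = 7 + b)
B(1)*10 = (7 + 1)*10 = 8*10 = 80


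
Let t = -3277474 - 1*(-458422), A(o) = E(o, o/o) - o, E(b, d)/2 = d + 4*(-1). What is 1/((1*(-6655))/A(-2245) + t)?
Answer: -2239/6311864083 ≈ -3.5473e-7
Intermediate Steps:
E(b, d) = -8 + 2*d (E(b, d) = 2*(d + 4*(-1)) = 2*(d - 4) = 2*(-4 + d) = -8 + 2*d)
A(o) = -6 - o (A(o) = (-8 + 2*(o/o)) - o = (-8 + 2*1) - o = (-8 + 2) - o = -6 - o)
t = -2819052 (t = -3277474 + 458422 = -2819052)
1/((1*(-6655))/A(-2245) + t) = 1/((1*(-6655))/(-6 - 1*(-2245)) - 2819052) = 1/(-6655/(-6 + 2245) - 2819052) = 1/(-6655/2239 - 2819052) = 1/(-6311864083/2239) = -2239/6311864083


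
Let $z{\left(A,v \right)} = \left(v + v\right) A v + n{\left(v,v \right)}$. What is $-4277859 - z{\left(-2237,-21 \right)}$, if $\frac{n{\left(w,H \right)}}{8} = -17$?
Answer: $-2304689$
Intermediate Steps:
$n{\left(w,H \right)} = -136$ ($n{\left(w,H \right)} = 8 \left(-17\right) = -136$)
$z{\left(A,v \right)} = -136 + 2 A v^{2}$ ($z{\left(A,v \right)} = \left(v + v\right) A v - 136 = 2 v A v - 136 = 2 A v v - 136 = 2 A v^{2} - 136 = -136 + 2 A v^{2}$)
$-4277859 - z{\left(-2237,-21 \right)} = -4277859 - \left(-136 + 2 \left(-2237\right) \left(-21\right)^{2}\right) = -4277859 - \left(-136 + 2 \left(-2237\right) 441\right) = -4277859 - \left(-136 - 1973034\right) = -4277859 - -1973170 = -4277859 + 1973170 = -2304689$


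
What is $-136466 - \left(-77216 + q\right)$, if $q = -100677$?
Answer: $41427$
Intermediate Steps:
$-136466 - \left(-77216 + q\right) = -136466 + \left(77216 - -100677\right) = -136466 + \left(77216 + 100677\right) = -136466 + 177893 = 41427$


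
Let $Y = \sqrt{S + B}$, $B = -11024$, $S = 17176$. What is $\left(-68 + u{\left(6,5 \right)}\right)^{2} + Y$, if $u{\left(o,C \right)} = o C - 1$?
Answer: $1521 + 2 \sqrt{1538} \approx 1599.4$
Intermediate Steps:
$u{\left(o,C \right)} = -1 + C o$ ($u{\left(o,C \right)} = C o - 1 = -1 + C o$)
$Y = 2 \sqrt{1538}$ ($Y = \sqrt{17176 - 11024} = \sqrt{6152} = 2 \sqrt{1538} \approx 78.435$)
$\left(-68 + u{\left(6,5 \right)}\right)^{2} + Y = \left(-68 + \left(-1 + 5 \cdot 6\right)\right)^{2} + 2 \sqrt{1538} = \left(-68 + \left(-1 + 30\right)\right)^{2} + 2 \sqrt{1538} = \left(-68 + 29\right)^{2} + 2 \sqrt{1538} = \left(-39\right)^{2} + 2 \sqrt{1538} = 1521 + 2 \sqrt{1538}$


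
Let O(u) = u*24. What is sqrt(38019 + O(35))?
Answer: sqrt(38859) ≈ 197.13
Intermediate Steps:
O(u) = 24*u
sqrt(38019 + O(35)) = sqrt(38019 + 24*35) = sqrt(38019 + 840) = sqrt(38859)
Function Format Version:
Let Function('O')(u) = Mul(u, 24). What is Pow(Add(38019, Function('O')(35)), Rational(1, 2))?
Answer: Pow(38859, Rational(1, 2)) ≈ 197.13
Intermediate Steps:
Function('O')(u) = Mul(24, u)
Pow(Add(38019, Function('O')(35)), Rational(1, 2)) = Pow(Add(38019, Mul(24, 35)), Rational(1, 2)) = Pow(Add(38019, 840), Rational(1, 2)) = Pow(38859, Rational(1, 2))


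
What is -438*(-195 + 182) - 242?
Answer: 5452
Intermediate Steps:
-438*(-195 + 182) - 242 = -438*(-13) - 242 = 5694 - 242 = 5452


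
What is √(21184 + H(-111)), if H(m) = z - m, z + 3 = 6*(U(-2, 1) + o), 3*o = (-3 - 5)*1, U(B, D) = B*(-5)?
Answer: 2*√5334 ≈ 146.07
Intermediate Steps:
U(B, D) = -5*B
o = -8/3 (o = ((-3 - 5)*1)/3 = (-8*1)/3 = (⅓)*(-8) = -8/3 ≈ -2.6667)
z = 41 (z = -3 + 6*(-5*(-2) - 8/3) = -3 + 6*(10 - 8/3) = -3 + 6*(22/3) = -3 + 44 = 41)
H(m) = 41 - m
√(21184 + H(-111)) = √(21184 + (41 - 1*(-111))) = √(21184 + (41 + 111)) = √(21184 + 152) = √21336 = 2*√5334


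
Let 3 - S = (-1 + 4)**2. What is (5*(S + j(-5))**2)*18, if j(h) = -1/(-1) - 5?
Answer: 9000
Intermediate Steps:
j(h) = -4 (j(h) = -1*(-1) - 5 = 1 - 5 = -4)
S = -6 (S = 3 - (-1 + 4)**2 = 3 - 1*3**2 = 3 - 1*9 = 3 - 9 = -6)
(5*(S + j(-5))**2)*18 = (5*(-6 - 4)**2)*18 = (5*(-10)**2)*18 = (5*100)*18 = 500*18 = 9000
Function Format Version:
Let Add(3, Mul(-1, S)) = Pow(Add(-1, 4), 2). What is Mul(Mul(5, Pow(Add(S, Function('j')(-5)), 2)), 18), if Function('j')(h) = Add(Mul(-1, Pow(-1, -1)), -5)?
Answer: 9000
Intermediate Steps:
Function('j')(h) = -4 (Function('j')(h) = Add(Mul(-1, -1), -5) = Add(1, -5) = -4)
S = -6 (S = Add(3, Mul(-1, Pow(Add(-1, 4), 2))) = Add(3, Mul(-1, Pow(3, 2))) = Add(3, Mul(-1, 9)) = Add(3, -9) = -6)
Mul(Mul(5, Pow(Add(S, Function('j')(-5)), 2)), 18) = Mul(Mul(5, Pow(Add(-6, -4), 2)), 18) = Mul(Mul(5, Pow(-10, 2)), 18) = Mul(Mul(5, 100), 18) = Mul(500, 18) = 9000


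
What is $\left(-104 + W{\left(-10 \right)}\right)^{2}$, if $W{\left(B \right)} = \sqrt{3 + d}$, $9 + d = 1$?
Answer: $\left(104 - i \sqrt{5}\right)^{2} \approx 10811.0 - 465.1 i$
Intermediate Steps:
$d = -8$ ($d = -9 + 1 = -8$)
$W{\left(B \right)} = i \sqrt{5}$ ($W{\left(B \right)} = \sqrt{3 - 8} = \sqrt{-5} = i \sqrt{5}$)
$\left(-104 + W{\left(-10 \right)}\right)^{2} = \left(-104 + i \sqrt{5}\right)^{2}$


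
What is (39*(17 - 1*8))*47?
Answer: 16497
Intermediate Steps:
(39*(17 - 1*8))*47 = (39*(17 - 8))*47 = (39*9)*47 = 351*47 = 16497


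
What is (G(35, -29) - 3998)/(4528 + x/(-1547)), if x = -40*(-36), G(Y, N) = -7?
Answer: -6195735/7003376 ≈ -0.88468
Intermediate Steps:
x = 1440
(G(35, -29) - 3998)/(4528 + x/(-1547)) = (-7 - 3998)/(4528 + 1440/(-1547)) = -4005/(4528 + 1440*(-1/1547)) = -4005/(4528 - 1440/1547) = -4005/7003376/1547 = -4005*1547/7003376 = -6195735/7003376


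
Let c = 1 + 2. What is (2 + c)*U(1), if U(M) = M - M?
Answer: 0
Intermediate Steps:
c = 3
U(M) = 0
(2 + c)*U(1) = (2 + 3)*0 = 5*0 = 0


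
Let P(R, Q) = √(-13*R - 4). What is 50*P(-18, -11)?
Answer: 50*√230 ≈ 758.29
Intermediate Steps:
P(R, Q) = √(-4 - 13*R)
50*P(-18, -11) = 50*√(-4 - 13*(-18)) = 50*√(-4 + 234) = 50*√230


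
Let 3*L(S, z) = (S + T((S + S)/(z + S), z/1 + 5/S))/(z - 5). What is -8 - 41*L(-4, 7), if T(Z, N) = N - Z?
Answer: -2749/72 ≈ -38.181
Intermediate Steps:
L(S, z) = (S + z + 5/S - 2*S/(S + z))/(3*(-5 + z)) (L(S, z) = ((S + ((z/1 + 5/S) - (S + S)/(z + S)))/(z - 5))/3 = ((S + ((z*1 + 5/S) - 2*S/(S + z)))/(-5 + z))/3 = ((S + ((z + 5/S) - 2*S/(S + z)))/(-5 + z))/3 = ((S + (z + 5/S - 2*S/(S + z)))/(-5 + z))/3 = ((S + z + 5/S - 2*S/(S + z))/(-5 + z))/3 = (S + z + 5/S - 2*S/(S + z))/(3*(-5 + z)))
-8 - 41*L(-4, 7) = -8 - 41*(-2*(-4)**2 + 5*(-4) + 5*7 - 4*(-4 + 7)**2)/(3*(-4)*(-5 + 7)*(-4 + 7)) = -8 - 41*(-1)*(-2*16 - 20 + 35 - 4*3**2)/(3*4*2*3) = -8 - 41*(-1)*(-32 - 20 + 35 - 4*9)/(3*4*2*3) = -8 - 41*(-1)*(-32 - 20 + 35 - 36)/(3*4*2*3) = -8 - 41*(-1)*(-53)/(3*4*2*3) = -8 - 41*53/72 = -8 - 2173/72 = -2749/72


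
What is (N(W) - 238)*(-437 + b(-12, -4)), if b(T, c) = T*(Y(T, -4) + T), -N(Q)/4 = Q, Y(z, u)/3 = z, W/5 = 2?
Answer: -38642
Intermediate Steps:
W = 10 (W = 5*2 = 10)
Y(z, u) = 3*z
N(Q) = -4*Q
b(T, c) = 4*T² (b(T, c) = T*(3*T + T) = T*(4*T) = 4*T²)
(N(W) - 238)*(-437 + b(-12, -4)) = (-4*10 - 238)*(-437 + 4*(-12)²) = (-40 - 238)*(-437 + 4*144) = -278*(-437 + 576) = -278*139 = -38642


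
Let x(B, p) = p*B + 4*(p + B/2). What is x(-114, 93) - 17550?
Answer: -28008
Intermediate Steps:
x(B, p) = 2*B + 4*p + B*p (x(B, p) = B*p + 4*(p + B*(½)) = B*p + 4*(p + B/2) = B*p + (2*B + 4*p) = 2*B + 4*p + B*p)
x(-114, 93) - 17550 = (2*(-114) + 4*93 - 114*93) - 17550 = (-228 + 372 - 10602) - 17550 = -10458 - 17550 = -28008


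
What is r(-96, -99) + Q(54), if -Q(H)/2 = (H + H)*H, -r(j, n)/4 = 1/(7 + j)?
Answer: -1038092/89 ≈ -11664.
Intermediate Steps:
r(j, n) = -4/(7 + j)
Q(H) = -4*H² (Q(H) = -2*(H + H)*H = -2*2*H*H = -4*H²)
r(-96, -99) + Q(54) = -4/(7 - 96) - 4*54² = -4/(-89) - 4*2916 = -4*(-1/89) - 11664 = 4/89 - 11664 = -1038092/89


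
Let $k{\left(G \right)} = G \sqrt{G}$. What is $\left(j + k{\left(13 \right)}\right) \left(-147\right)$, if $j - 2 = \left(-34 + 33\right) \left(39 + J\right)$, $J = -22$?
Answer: $2205 - 1911 \sqrt{13} \approx -4685.2$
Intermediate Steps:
$j = -15$ ($j = 2 + \left(-34 + 33\right) \left(39 - 22\right) = 2 - 17 = -15$)
$k{\left(G \right)} = G^{\frac{3}{2}}$
$\left(j + k{\left(13 \right)}\right) \left(-147\right) = \left(-15 + 13^{\frac{3}{2}}\right) \left(-147\right) = \left(-15 + 13 \sqrt{13}\right) \left(-147\right) = 2205 - 1911 \sqrt{13}$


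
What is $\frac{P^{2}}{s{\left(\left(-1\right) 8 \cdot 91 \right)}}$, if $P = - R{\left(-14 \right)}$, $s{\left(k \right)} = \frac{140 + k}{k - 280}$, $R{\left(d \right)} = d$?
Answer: $336$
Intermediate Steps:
$s{\left(k \right)} = \frac{140 + k}{-280 + k}$
$P = 14$ ($P = \left(-1\right) \left(-14\right) = 14$)
$\frac{P^{2}}{s{\left(\left(-1\right) 8 \cdot 91 \right)}} = \frac{14^{2}}{\frac{1}{-280 + \left(-1\right) 8 \cdot 91} \left(140 + \left(-1\right) 8 \cdot 91\right)} = \frac{196}{\frac{1}{-280 - 728} \left(140 - 728\right)} = \frac{196}{\frac{1}{-1008} \left(-588\right)} = \frac{196}{\left(- \frac{1}{1008}\right) \left(-588\right)} = \frac{196}{\frac{7}{12}} = 196 \cdot \frac{12}{7} = 336$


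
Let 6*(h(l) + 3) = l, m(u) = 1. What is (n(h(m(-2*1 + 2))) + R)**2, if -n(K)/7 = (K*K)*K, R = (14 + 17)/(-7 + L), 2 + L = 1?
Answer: 281467729/11664 ≈ 24131.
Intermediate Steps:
L = -1 (L = -2 + 1 = -1)
R = -31/8 (R = (14 + 17)/(-7 - 1) = 31/(-8) = 31*(-1/8) = -31/8 ≈ -3.8750)
h(l) = -3 + l/6
n(K) = -7*K**3 (n(K) = -7*K*K*K = -7*K**2*K = -7*K**3)
(n(h(m(-2*1 + 2))) + R)**2 = (-7*(-3 + (1/6)*1)**3 - 31/8)**2 = (-7*(-3 + 1/6)**3 - 31/8)**2 = (-7*(-17/6)**3 - 31/8)**2 = (-7*(-4913/216) - 31/8)**2 = (34391/216 - 31/8)**2 = (16777/108)**2 = 281467729/11664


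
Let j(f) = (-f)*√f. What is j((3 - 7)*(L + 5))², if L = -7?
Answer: 512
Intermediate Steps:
j(f) = -f^(3/2)
j((3 - 7)*(L + 5))² = (-((3 - 7)*(-7 + 5))^(3/2))² = (-(-4*(-2))^(3/2))² = (-8^(3/2))² = (-16*√2)² = 512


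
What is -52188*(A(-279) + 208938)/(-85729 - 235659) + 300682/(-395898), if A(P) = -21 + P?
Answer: 538824890680387/15904608303 ≈ 33879.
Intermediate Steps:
-52188*(A(-279) + 208938)/(-85729 - 235659) + 300682/(-395898) = -52188*((-21 - 279) + 208938)/(-85729 - 235659) + 300682/(-395898) = -52188/((-321388/(-300 + 208938))) + 300682*(-1/395898) = -52188/((-321388/208638)) - 150341/197949 = -52188/((-321388*1/208638)) - 150341/197949 = -52188/(-160694/104319) - 150341/197949 = -52188*(-104319/160694) - 150341/197949 = 2722099986/80347 - 150341/197949 = 538824890680387/15904608303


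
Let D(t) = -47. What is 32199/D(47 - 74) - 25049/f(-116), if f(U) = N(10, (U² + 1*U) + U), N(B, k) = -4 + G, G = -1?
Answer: 1016308/235 ≈ 4324.7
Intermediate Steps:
N(B, k) = -5 (N(B, k) = -4 - 1 = -5)
f(U) = -5
32199/D(47 - 74) - 25049/f(-116) = 32199/(-47) - 25049/(-5) = 32199*(-1/47) - 25049*(-⅕) = -32199/47 + 25049/5 = 1016308/235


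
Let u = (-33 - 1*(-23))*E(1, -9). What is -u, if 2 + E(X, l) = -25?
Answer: -270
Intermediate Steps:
E(X, l) = -27 (E(X, l) = -2 - 25 = -27)
u = 270 (u = (-33 - 1*(-23))*(-27) = (-33 + 23)*(-27) = -10*(-27) = 270)
-u = -1*270 = -270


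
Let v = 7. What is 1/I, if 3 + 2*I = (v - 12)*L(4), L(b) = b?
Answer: -2/23 ≈ -0.086957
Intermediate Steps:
I = -23/2 (I = -3/2 + ((7 - 12)*4)/2 = -3/2 + (-5*4)/2 = -3/2 + (½)*(-20) = -3/2 - 10 = -23/2 ≈ -11.500)
1/I = 1/(-23/2) = -2/23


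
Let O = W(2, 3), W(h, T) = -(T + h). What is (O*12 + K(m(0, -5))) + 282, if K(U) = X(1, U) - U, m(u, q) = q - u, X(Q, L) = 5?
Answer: 232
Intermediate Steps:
W(h, T) = -T - h
O = -5 (O = -1*3 - 1*2 = -3 - 2 = -5)
K(U) = 5 - U
(O*12 + K(m(0, -5))) + 282 = (-5*12 + (5 - (-5 - 1*0))) + 282 = (-60 + (5 - (-5 + 0))) + 282 = (-60 + (5 - 1*(-5))) + 282 = (-60 + (5 + 5)) + 282 = (-60 + 10) + 282 = -50 + 282 = 232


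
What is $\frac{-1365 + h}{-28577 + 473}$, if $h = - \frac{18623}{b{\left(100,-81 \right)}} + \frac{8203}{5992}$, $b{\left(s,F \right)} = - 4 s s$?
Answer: $\frac{13613478791}{280665280000} \approx 0.048504$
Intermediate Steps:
$b{\left(s,F \right)} = - 4 s^{2}$
$h = \frac{54963627}{29960000}$ ($h = - \frac{18623}{\left(-4\right) 100^{2}} + \frac{8203}{5992} = - \frac{18623}{\left(-4\right) 10000} + 8203 \cdot \frac{1}{5992} = - \frac{18623}{-40000} + \frac{8203}{5992} = \left(-18623\right) \left(- \frac{1}{40000}\right) + \frac{8203}{5992} = \frac{18623}{40000} + \frac{8203}{5992} = \frac{54963627}{29960000} \approx 1.8346$)
$\frac{-1365 + h}{-28577 + 473} = \frac{-1365 + \frac{54963627}{29960000}}{-28577 + 473} = - \frac{40840436373}{29960000 \left(-28104\right)} = \left(- \frac{40840436373}{29960000}\right) \left(- \frac{1}{28104}\right) = \frac{13613478791}{280665280000}$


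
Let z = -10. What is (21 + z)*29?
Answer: 319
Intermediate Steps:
(21 + z)*29 = (21 - 10)*29 = 11*29 = 319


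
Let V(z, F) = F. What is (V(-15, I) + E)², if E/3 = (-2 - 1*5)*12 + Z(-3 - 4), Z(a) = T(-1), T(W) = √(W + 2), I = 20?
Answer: 52441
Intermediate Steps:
T(W) = √(2 + W)
Z(a) = 1 (Z(a) = √(2 - 1) = √1 = 1)
E = -249 (E = 3*((-2 - 1*5)*12 + 1) = 3*((-2 - 5)*12 + 1) = 3*(-7*12 + 1) = 3*(-84 + 1) = 3*(-83) = -249)
(V(-15, I) + E)² = (20 - 249)² = (-229)² = 52441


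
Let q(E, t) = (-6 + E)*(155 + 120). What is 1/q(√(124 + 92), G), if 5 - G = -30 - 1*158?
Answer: 1/8250 + √6/8250 ≈ 0.00041812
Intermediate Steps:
G = 193 (G = 5 - (-30 - 1*158) = 5 - (-30 - 158) = 5 - 1*(-188) = 5 + 188 = 193)
q(E, t) = -1650 + 275*E (q(E, t) = (-6 + E)*275 = -1650 + 275*E)
1/q(√(124 + 92), G) = 1/(-1650 + 275*√(124 + 92)) = 1/(-1650 + 275*√216) = 1/(-1650 + 275*(6*√6)) = 1/(-1650 + 1650*√6)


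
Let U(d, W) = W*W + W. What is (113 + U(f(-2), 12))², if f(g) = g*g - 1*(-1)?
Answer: 72361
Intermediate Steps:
f(g) = 1 + g² (f(g) = g² + 1 = 1 + g²)
U(d, W) = W + W² (U(d, W) = W² + W = W + W²)
(113 + U(f(-2), 12))² = (113 + 12*(1 + 12))² = (113 + 12*13)² = (113 + 156)² = 269² = 72361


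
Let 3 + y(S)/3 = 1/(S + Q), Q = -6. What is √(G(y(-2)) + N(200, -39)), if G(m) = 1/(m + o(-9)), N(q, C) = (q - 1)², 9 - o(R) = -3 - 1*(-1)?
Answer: √6692673/13 ≈ 199.00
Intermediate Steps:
o(R) = 11 (o(R) = 9 - (-3 - 1*(-1)) = 9 - (-3 + 1) = 9 - 1*(-2) = 9 + 2 = 11)
N(q, C) = (-1 + q)²
y(S) = -9 + 3/(-6 + S) (y(S) = -9 + 3/(S - 6) = -9 + 3/(-6 + S))
G(m) = 1/(11 + m) (G(m) = 1/(m + 11) = 1/(11 + m))
√(G(y(-2)) + N(200, -39)) = √(1/(11 + 3*(19 - 3*(-2))/(-6 - 2)) + (-1 + 200)²) = √(1/(11 + 3*(19 + 6)/(-8)) + 199²) = √(1/(11 + 3*(-⅛)*25) + 39601) = √(1/(11 - 75/8) + 39601) = √(1/(13/8) + 39601) = √(8/13 + 39601) = √(514821/13) = √6692673/13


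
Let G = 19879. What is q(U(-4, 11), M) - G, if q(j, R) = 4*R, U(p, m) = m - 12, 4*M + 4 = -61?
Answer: -19944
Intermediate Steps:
M = -65/4 (M = -1 + (1/4)*(-61) = -1 - 61/4 = -65/4 ≈ -16.250)
U(p, m) = -12 + m
q(U(-4, 11), M) - G = 4*(-65/4) - 1*19879 = -65 - 19879 = -19944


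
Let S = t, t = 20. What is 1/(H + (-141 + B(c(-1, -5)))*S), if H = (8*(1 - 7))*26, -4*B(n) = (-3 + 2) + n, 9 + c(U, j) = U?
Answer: -1/4013 ≈ -0.00024919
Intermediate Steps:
c(U, j) = -9 + U
B(n) = ¼ - n/4 (B(n) = -((-3 + 2) + n)/4 = -(-1 + n)/4 = ¼ - n/4)
S = 20
H = -1248 (H = (8*(-6))*26 = -48*26 = -1248)
1/(H + (-141 + B(c(-1, -5)))*S) = 1/(-1248 + (-141 + (¼ - (-9 - 1)/4))*20) = 1/(-1248 + (-141 + (¼ - ¼*(-10)))*20) = 1/(-1248 + (-141 + (¼ + 5/2))*20) = 1/(-1248 + (-141 + 11/4)*20) = 1/(-1248 - 553/4*20) = 1/(-1248 - 2765) = 1/(-4013) = -1/4013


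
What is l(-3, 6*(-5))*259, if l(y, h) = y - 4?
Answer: -1813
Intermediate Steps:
l(y, h) = -4 + y
l(-3, 6*(-5))*259 = (-4 - 3)*259 = -7*259 = -1813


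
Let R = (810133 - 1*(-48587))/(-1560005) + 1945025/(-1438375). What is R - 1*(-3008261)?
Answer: 54001191475135794/17950977535 ≈ 3.0083e+6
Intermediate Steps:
R = -34155280841/17950977535 (R = (810133 + 48587)*(-1/1560005) + 1945025*(-1/1438375) = 858720*(-1/1560005) - 77801/57535 = -171744/312001 - 77801/57535 = -34155280841/17950977535 ≈ -1.9027)
R - 1*(-3008261) = -34155280841/17950977535 - 1*(-3008261) = -34155280841/17950977535 + 3008261 = 54001191475135794/17950977535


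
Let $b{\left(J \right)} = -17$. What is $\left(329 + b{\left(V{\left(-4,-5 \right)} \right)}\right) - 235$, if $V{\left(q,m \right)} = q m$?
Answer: $77$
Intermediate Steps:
$V{\left(q,m \right)} = m q$
$\left(329 + b{\left(V{\left(-4,-5 \right)} \right)}\right) - 235 = \left(329 - 17\right) - 235 = 312 - 235 = 77$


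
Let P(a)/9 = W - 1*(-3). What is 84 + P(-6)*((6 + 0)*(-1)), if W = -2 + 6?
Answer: -294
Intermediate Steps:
W = 4
P(a) = 63 (P(a) = 9*(4 - 1*(-3)) = 9*(4 + 3) = 9*7 = 63)
84 + P(-6)*((6 + 0)*(-1)) = 84 + 63*((6 + 0)*(-1)) = 84 + 63*(6*(-1)) = 84 + 63*(-6) = 84 - 378 = -294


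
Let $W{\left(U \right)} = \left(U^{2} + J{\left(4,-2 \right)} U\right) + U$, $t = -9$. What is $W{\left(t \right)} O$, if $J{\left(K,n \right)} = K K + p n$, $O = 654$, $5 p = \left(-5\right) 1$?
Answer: $-58860$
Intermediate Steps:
$p = -1$ ($p = \frac{\left(-5\right) 1}{5} = \frac{1}{5} \left(-5\right) = -1$)
$J{\left(K,n \right)} = K^{2} - n$ ($J{\left(K,n \right)} = K K - n = K^{2} - n$)
$W{\left(U \right)} = U^{2} + 19 U$ ($W{\left(U \right)} = \left(U^{2} + \left(4^{2} - -2\right) U\right) + U = \left(U^{2} + \left(16 + 2\right) U\right) + U = \left(U^{2} + 18 U\right) + U = U^{2} + 19 U$)
$W{\left(t \right)} O = - 9 \left(19 - 9\right) 654 = \left(-9\right) 10 \cdot 654 = \left(-90\right) 654 = -58860$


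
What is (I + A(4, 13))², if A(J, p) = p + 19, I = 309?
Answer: 116281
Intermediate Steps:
A(J, p) = 19 + p
(I + A(4, 13))² = (309 + (19 + 13))² = (309 + 32)² = 341² = 116281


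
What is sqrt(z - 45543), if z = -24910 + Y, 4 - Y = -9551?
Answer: I*sqrt(60898) ≈ 246.78*I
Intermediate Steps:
Y = 9555 (Y = 4 - 1*(-9551) = 4 + 9551 = 9555)
z = -15355 (z = -24910 + 9555 = -15355)
sqrt(z - 45543) = sqrt(-15355 - 45543) = sqrt(-60898) = I*sqrt(60898)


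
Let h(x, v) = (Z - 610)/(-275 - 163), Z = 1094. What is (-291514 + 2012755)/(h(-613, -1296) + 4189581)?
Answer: 376951779/917517997 ≈ 0.41084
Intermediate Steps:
h(x, v) = -242/219 (h(x, v) = (1094 - 610)/(-275 - 163) = 484/(-438) = 484*(-1/438) = -242/219)
(-291514 + 2012755)/(h(-613, -1296) + 4189581) = (-291514 + 2012755)/(-242/219 + 4189581) = 1721241/(917517997/219) = 1721241*(219/917517997) = 376951779/917517997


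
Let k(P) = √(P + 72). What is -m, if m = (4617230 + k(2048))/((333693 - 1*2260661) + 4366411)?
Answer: -4617230/2439443 - 2*√530/2439443 ≈ -1.8928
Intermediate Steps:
k(P) = √(72 + P)
m = 4617230/2439443 + 2*√530/2439443 (m = (4617230 + √(72 + 2048))/((333693 - 1*2260661) + 4366411) = (4617230 + √2120)/((333693 - 2260661) + 4366411) = (4617230 + 2*√530)/(-1926968 + 4366411) = (4617230 + 2*√530)/2439443 = (4617230 + 2*√530)*(1/2439443) = 4617230/2439443 + 2*√530/2439443 ≈ 1.8928)
-m = -(4617230/2439443 + 2*√530/2439443) = -4617230/2439443 - 2*√530/2439443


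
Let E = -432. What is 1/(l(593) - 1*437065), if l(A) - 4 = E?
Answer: -1/437493 ≈ -2.2857e-6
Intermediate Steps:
l(A) = -428 (l(A) = 4 - 432 = -428)
1/(l(593) - 1*437065) = 1/(-428 - 1*437065) = 1/(-428 - 437065) = 1/(-437493) = -1/437493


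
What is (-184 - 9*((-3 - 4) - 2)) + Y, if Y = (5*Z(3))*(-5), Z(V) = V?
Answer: -178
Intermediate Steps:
Y = -75 (Y = (5*3)*(-5) = 15*(-5) = -75)
(-184 - 9*((-3 - 4) - 2)) + Y = (-184 - 9*((-3 - 4) - 2)) - 75 = (-184 - 9*(-7 - 2)) - 75 = (-184 - 9*(-9)) - 75 = (-184 + 81) - 75 = -103 - 75 = -178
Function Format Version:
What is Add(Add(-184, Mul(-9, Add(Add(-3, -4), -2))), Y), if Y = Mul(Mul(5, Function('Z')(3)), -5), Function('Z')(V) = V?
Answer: -178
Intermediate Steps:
Y = -75 (Y = Mul(Mul(5, 3), -5) = Mul(15, -5) = -75)
Add(Add(-184, Mul(-9, Add(Add(-3, -4), -2))), Y) = Add(Add(-184, Mul(-9, Add(Add(-3, -4), -2))), -75) = Add(Add(-184, Mul(-9, Add(-7, -2))), -75) = Add(Add(-184, Mul(-9, -9)), -75) = Add(Add(-184, 81), -75) = Add(-103, -75) = -178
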